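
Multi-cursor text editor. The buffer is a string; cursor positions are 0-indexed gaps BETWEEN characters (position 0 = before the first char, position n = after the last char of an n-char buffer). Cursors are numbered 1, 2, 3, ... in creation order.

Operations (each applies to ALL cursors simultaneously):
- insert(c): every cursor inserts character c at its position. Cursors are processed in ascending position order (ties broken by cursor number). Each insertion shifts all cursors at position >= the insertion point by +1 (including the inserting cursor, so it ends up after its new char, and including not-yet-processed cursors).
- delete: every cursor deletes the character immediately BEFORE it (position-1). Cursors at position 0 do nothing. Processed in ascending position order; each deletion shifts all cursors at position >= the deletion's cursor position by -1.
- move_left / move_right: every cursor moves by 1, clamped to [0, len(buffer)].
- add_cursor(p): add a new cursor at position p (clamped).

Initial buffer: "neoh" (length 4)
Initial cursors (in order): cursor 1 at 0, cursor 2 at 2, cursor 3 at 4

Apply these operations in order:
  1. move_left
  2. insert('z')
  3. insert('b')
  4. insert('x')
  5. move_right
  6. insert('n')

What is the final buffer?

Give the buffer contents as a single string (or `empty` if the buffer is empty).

After op 1 (move_left): buffer="neoh" (len 4), cursors c1@0 c2@1 c3@3, authorship ....
After op 2 (insert('z')): buffer="znzeozh" (len 7), cursors c1@1 c2@3 c3@6, authorship 1.2..3.
After op 3 (insert('b')): buffer="zbnzbeozbh" (len 10), cursors c1@2 c2@5 c3@9, authorship 11.22..33.
After op 4 (insert('x')): buffer="zbxnzbxeozbxh" (len 13), cursors c1@3 c2@7 c3@12, authorship 111.222..333.
After op 5 (move_right): buffer="zbxnzbxeozbxh" (len 13), cursors c1@4 c2@8 c3@13, authorship 111.222..333.
After op 6 (insert('n')): buffer="zbxnnzbxenozbxhn" (len 16), cursors c1@5 c2@10 c3@16, authorship 111.1222.2.333.3

Answer: zbxnnzbxenozbxhn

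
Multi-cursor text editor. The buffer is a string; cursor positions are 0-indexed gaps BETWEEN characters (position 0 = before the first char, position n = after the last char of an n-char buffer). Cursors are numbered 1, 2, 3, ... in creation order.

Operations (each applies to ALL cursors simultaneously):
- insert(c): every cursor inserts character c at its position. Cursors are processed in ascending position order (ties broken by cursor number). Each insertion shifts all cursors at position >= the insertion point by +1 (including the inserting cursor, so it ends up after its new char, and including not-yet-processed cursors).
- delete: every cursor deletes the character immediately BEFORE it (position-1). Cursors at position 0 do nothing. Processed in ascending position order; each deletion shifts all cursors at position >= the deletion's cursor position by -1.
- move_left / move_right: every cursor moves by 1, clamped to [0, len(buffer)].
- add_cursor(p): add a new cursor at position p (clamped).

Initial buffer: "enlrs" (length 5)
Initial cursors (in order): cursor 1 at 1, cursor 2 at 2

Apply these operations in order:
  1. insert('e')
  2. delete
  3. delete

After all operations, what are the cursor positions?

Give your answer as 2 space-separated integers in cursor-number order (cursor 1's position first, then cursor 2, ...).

After op 1 (insert('e')): buffer="eenelrs" (len 7), cursors c1@2 c2@4, authorship .1.2...
After op 2 (delete): buffer="enlrs" (len 5), cursors c1@1 c2@2, authorship .....
After op 3 (delete): buffer="lrs" (len 3), cursors c1@0 c2@0, authorship ...

Answer: 0 0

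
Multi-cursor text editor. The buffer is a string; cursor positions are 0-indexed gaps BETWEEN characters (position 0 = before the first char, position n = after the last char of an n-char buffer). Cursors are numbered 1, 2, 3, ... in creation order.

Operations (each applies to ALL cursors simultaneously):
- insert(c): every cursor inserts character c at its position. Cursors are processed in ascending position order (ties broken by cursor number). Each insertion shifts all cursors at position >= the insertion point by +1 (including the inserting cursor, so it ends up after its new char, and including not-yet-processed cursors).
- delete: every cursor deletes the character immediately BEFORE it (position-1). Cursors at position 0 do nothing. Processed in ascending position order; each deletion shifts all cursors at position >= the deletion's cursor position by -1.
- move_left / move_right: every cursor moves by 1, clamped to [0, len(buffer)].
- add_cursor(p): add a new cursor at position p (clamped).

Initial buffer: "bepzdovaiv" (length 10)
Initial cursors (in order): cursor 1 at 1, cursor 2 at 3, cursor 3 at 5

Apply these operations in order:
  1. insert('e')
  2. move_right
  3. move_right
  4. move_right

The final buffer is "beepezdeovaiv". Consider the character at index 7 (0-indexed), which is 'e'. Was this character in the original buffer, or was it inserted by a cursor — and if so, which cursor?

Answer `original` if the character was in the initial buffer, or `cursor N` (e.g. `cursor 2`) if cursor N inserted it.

Answer: cursor 3

Derivation:
After op 1 (insert('e')): buffer="beepezdeovaiv" (len 13), cursors c1@2 c2@5 c3@8, authorship .1..2..3.....
After op 2 (move_right): buffer="beepezdeovaiv" (len 13), cursors c1@3 c2@6 c3@9, authorship .1..2..3.....
After op 3 (move_right): buffer="beepezdeovaiv" (len 13), cursors c1@4 c2@7 c3@10, authorship .1..2..3.....
After op 4 (move_right): buffer="beepezdeovaiv" (len 13), cursors c1@5 c2@8 c3@11, authorship .1..2..3.....
Authorship (.=original, N=cursor N): . 1 . . 2 . . 3 . . . . .
Index 7: author = 3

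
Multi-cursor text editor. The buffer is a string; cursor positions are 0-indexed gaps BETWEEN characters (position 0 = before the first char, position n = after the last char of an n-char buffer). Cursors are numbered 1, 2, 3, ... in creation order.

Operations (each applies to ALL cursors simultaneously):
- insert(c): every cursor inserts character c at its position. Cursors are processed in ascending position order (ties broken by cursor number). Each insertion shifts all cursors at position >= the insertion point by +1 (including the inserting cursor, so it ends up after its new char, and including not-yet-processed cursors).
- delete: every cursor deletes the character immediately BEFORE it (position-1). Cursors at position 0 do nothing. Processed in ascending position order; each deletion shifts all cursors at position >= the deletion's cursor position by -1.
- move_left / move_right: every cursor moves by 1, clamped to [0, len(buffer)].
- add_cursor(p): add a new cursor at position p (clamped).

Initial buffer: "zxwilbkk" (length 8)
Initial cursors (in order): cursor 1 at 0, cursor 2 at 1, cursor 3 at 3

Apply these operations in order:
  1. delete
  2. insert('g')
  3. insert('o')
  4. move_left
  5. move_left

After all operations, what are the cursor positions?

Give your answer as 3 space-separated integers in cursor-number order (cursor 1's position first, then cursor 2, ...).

Answer: 2 2 5

Derivation:
After op 1 (delete): buffer="xilbkk" (len 6), cursors c1@0 c2@0 c3@1, authorship ......
After op 2 (insert('g')): buffer="ggxgilbkk" (len 9), cursors c1@2 c2@2 c3@4, authorship 12.3.....
After op 3 (insert('o')): buffer="ggooxgoilbkk" (len 12), cursors c1@4 c2@4 c3@7, authorship 1212.33.....
After op 4 (move_left): buffer="ggooxgoilbkk" (len 12), cursors c1@3 c2@3 c3@6, authorship 1212.33.....
After op 5 (move_left): buffer="ggooxgoilbkk" (len 12), cursors c1@2 c2@2 c3@5, authorship 1212.33.....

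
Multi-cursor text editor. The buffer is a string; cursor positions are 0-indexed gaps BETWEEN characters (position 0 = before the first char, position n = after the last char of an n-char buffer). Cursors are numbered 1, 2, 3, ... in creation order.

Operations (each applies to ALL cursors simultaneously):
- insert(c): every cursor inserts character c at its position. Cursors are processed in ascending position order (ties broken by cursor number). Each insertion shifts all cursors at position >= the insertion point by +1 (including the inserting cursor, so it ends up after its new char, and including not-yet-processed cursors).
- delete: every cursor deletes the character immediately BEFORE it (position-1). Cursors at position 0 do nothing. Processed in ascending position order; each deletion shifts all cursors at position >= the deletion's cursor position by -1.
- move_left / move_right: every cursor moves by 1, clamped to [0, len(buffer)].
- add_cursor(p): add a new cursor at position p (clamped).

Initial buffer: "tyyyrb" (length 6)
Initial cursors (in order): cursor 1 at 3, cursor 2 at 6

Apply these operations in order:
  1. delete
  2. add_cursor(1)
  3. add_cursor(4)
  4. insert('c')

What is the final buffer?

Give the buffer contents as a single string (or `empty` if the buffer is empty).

After op 1 (delete): buffer="tyyr" (len 4), cursors c1@2 c2@4, authorship ....
After op 2 (add_cursor(1)): buffer="tyyr" (len 4), cursors c3@1 c1@2 c2@4, authorship ....
After op 3 (add_cursor(4)): buffer="tyyr" (len 4), cursors c3@1 c1@2 c2@4 c4@4, authorship ....
After op 4 (insert('c')): buffer="tcycyrcc" (len 8), cursors c3@2 c1@4 c2@8 c4@8, authorship .3.1..24

Answer: tcycyrcc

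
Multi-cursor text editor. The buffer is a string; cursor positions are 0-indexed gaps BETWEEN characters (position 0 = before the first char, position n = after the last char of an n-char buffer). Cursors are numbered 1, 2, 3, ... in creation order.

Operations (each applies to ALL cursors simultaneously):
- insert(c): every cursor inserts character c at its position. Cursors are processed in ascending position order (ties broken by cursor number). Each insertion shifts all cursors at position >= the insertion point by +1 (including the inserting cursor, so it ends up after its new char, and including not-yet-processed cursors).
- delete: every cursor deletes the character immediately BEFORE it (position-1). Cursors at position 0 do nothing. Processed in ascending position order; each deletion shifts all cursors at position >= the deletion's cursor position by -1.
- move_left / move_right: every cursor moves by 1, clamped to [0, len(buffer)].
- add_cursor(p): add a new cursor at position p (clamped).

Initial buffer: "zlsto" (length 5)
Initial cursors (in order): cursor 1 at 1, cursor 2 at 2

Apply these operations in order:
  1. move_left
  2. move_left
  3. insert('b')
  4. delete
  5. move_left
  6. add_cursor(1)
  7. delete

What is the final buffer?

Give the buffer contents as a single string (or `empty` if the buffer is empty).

After op 1 (move_left): buffer="zlsto" (len 5), cursors c1@0 c2@1, authorship .....
After op 2 (move_left): buffer="zlsto" (len 5), cursors c1@0 c2@0, authorship .....
After op 3 (insert('b')): buffer="bbzlsto" (len 7), cursors c1@2 c2@2, authorship 12.....
After op 4 (delete): buffer="zlsto" (len 5), cursors c1@0 c2@0, authorship .....
After op 5 (move_left): buffer="zlsto" (len 5), cursors c1@0 c2@0, authorship .....
After op 6 (add_cursor(1)): buffer="zlsto" (len 5), cursors c1@0 c2@0 c3@1, authorship .....
After op 7 (delete): buffer="lsto" (len 4), cursors c1@0 c2@0 c3@0, authorship ....

Answer: lsto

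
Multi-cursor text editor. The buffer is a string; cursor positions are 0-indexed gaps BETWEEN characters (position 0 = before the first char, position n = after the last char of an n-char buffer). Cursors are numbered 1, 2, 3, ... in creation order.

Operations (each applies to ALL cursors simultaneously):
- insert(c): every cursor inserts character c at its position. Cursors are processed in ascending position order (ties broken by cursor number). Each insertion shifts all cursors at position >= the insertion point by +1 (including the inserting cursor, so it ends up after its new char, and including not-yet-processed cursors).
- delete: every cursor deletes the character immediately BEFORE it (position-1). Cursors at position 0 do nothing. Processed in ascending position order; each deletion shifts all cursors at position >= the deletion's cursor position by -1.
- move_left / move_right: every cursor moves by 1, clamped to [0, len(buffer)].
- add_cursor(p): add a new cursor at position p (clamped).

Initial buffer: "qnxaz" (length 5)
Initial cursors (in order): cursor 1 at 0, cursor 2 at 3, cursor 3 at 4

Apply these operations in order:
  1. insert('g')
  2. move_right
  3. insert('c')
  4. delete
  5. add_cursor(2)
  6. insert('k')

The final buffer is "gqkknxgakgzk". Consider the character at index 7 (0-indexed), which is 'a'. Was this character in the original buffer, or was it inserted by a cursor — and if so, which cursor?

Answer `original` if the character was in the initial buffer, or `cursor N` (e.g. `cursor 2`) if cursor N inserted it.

Answer: original

Derivation:
After op 1 (insert('g')): buffer="gqnxgagz" (len 8), cursors c1@1 c2@5 c3@7, authorship 1...2.3.
After op 2 (move_right): buffer="gqnxgagz" (len 8), cursors c1@2 c2@6 c3@8, authorship 1...2.3.
After op 3 (insert('c')): buffer="gqcnxgacgzc" (len 11), cursors c1@3 c2@8 c3@11, authorship 1.1..2.23.3
After op 4 (delete): buffer="gqnxgagz" (len 8), cursors c1@2 c2@6 c3@8, authorship 1...2.3.
After op 5 (add_cursor(2)): buffer="gqnxgagz" (len 8), cursors c1@2 c4@2 c2@6 c3@8, authorship 1...2.3.
After op 6 (insert('k')): buffer="gqkknxgakgzk" (len 12), cursors c1@4 c4@4 c2@9 c3@12, authorship 1.14..2.23.3
Authorship (.=original, N=cursor N): 1 . 1 4 . . 2 . 2 3 . 3
Index 7: author = original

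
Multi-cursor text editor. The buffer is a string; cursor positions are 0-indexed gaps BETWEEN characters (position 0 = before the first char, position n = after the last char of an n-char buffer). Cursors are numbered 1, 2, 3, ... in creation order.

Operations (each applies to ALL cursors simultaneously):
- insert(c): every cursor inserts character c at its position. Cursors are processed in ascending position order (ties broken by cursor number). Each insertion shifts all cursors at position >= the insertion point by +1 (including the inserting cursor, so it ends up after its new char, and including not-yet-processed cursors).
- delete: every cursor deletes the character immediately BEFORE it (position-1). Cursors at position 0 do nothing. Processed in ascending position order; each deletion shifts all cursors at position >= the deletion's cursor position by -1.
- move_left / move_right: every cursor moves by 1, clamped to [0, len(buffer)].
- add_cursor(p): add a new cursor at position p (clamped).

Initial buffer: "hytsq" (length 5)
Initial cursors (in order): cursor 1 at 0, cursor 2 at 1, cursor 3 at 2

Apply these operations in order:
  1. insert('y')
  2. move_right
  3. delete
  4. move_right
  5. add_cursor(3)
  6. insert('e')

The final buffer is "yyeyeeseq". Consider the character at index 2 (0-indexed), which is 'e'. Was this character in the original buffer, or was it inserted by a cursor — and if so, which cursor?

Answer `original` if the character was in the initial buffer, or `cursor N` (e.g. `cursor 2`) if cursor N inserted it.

After op 1 (insert('y')): buffer="yhyyytsq" (len 8), cursors c1@1 c2@3 c3@5, authorship 1.2.3...
After op 2 (move_right): buffer="yhyyytsq" (len 8), cursors c1@2 c2@4 c3@6, authorship 1.2.3...
After op 3 (delete): buffer="yyysq" (len 5), cursors c1@1 c2@2 c3@3, authorship 123..
After op 4 (move_right): buffer="yyysq" (len 5), cursors c1@2 c2@3 c3@4, authorship 123..
After op 5 (add_cursor(3)): buffer="yyysq" (len 5), cursors c1@2 c2@3 c4@3 c3@4, authorship 123..
After op 6 (insert('e')): buffer="yyeyeeseq" (len 9), cursors c1@3 c2@6 c4@6 c3@8, authorship 121324.3.
Authorship (.=original, N=cursor N): 1 2 1 3 2 4 . 3 .
Index 2: author = 1

Answer: cursor 1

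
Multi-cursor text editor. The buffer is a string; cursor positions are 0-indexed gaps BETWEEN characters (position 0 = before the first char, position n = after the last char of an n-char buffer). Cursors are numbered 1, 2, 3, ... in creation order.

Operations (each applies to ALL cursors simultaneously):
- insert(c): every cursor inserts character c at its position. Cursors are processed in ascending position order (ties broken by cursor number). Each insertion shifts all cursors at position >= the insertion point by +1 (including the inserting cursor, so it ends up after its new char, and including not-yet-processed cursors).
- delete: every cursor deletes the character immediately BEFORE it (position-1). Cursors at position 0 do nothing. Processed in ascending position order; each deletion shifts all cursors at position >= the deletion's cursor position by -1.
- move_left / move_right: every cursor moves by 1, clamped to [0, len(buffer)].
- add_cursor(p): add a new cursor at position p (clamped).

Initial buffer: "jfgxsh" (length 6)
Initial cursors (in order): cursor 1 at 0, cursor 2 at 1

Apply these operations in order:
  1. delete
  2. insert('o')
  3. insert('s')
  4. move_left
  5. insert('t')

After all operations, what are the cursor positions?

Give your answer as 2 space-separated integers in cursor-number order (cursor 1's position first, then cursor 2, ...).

After op 1 (delete): buffer="fgxsh" (len 5), cursors c1@0 c2@0, authorship .....
After op 2 (insert('o')): buffer="oofgxsh" (len 7), cursors c1@2 c2@2, authorship 12.....
After op 3 (insert('s')): buffer="oossfgxsh" (len 9), cursors c1@4 c2@4, authorship 1212.....
After op 4 (move_left): buffer="oossfgxsh" (len 9), cursors c1@3 c2@3, authorship 1212.....
After op 5 (insert('t')): buffer="oosttsfgxsh" (len 11), cursors c1@5 c2@5, authorship 121122.....

Answer: 5 5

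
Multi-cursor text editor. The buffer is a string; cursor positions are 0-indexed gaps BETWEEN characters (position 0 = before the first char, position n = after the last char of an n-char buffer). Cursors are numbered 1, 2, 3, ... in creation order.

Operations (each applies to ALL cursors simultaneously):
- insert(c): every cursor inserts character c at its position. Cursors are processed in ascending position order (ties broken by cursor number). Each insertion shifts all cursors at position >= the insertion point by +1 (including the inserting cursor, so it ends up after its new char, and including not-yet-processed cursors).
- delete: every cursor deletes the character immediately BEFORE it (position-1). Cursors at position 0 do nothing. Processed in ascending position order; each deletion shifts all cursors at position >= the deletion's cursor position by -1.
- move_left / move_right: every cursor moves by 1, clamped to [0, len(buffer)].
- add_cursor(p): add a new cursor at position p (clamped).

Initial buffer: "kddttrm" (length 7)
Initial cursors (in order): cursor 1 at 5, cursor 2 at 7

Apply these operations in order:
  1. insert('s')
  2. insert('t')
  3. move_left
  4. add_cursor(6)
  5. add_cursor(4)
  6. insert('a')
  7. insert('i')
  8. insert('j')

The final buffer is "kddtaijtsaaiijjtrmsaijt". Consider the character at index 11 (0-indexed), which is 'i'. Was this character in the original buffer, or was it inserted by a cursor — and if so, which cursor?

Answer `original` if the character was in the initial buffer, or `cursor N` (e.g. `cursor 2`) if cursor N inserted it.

Answer: cursor 1

Derivation:
After op 1 (insert('s')): buffer="kddttsrms" (len 9), cursors c1@6 c2@9, authorship .....1..2
After op 2 (insert('t')): buffer="kddttstrmst" (len 11), cursors c1@7 c2@11, authorship .....11..22
After op 3 (move_left): buffer="kddttstrmst" (len 11), cursors c1@6 c2@10, authorship .....11..22
After op 4 (add_cursor(6)): buffer="kddttstrmst" (len 11), cursors c1@6 c3@6 c2@10, authorship .....11..22
After op 5 (add_cursor(4)): buffer="kddttstrmst" (len 11), cursors c4@4 c1@6 c3@6 c2@10, authorship .....11..22
After op 6 (insert('a')): buffer="kddtatsaatrmsat" (len 15), cursors c4@5 c1@9 c3@9 c2@14, authorship ....4.1131..222
After op 7 (insert('i')): buffer="kddtaitsaaiitrmsait" (len 19), cursors c4@6 c1@12 c3@12 c2@18, authorship ....44.113131..2222
After op 8 (insert('j')): buffer="kddtaijtsaaiijjtrmsaijt" (len 23), cursors c4@7 c1@15 c3@15 c2@22, authorship ....444.11313131..22222
Authorship (.=original, N=cursor N): . . . . 4 4 4 . 1 1 3 1 3 1 3 1 . . 2 2 2 2 2
Index 11: author = 1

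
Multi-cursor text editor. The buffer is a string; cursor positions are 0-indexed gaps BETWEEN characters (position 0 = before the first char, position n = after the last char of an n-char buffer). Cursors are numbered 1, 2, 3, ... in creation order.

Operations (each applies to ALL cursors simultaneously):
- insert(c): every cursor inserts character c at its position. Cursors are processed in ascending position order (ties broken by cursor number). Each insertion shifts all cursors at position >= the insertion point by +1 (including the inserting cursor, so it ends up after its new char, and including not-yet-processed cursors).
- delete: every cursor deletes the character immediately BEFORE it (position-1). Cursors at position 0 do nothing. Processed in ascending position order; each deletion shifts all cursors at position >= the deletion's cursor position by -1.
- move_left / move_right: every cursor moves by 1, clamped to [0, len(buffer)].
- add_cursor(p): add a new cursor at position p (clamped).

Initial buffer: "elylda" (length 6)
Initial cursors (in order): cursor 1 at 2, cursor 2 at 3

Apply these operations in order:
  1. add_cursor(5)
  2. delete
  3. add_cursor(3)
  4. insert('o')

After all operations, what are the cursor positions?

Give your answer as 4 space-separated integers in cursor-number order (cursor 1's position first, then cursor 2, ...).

Answer: 3 3 5 7

Derivation:
After op 1 (add_cursor(5)): buffer="elylda" (len 6), cursors c1@2 c2@3 c3@5, authorship ......
After op 2 (delete): buffer="ela" (len 3), cursors c1@1 c2@1 c3@2, authorship ...
After op 3 (add_cursor(3)): buffer="ela" (len 3), cursors c1@1 c2@1 c3@2 c4@3, authorship ...
After op 4 (insert('o')): buffer="eooloao" (len 7), cursors c1@3 c2@3 c3@5 c4@7, authorship .12.3.4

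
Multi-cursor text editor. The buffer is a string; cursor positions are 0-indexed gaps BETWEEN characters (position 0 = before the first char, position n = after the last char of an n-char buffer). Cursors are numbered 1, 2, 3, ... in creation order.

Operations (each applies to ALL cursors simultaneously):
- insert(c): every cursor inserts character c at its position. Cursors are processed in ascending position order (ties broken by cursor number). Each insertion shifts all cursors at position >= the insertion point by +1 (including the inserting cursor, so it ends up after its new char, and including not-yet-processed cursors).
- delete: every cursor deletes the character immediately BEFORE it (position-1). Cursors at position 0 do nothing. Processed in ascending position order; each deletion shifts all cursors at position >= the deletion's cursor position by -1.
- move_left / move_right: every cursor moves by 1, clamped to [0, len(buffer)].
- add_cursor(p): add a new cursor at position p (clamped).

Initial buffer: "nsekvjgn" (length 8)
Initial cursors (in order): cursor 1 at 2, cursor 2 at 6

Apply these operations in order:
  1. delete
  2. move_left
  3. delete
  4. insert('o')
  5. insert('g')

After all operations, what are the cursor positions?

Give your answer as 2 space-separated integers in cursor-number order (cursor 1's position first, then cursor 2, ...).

After op 1 (delete): buffer="nekvgn" (len 6), cursors c1@1 c2@4, authorship ......
After op 2 (move_left): buffer="nekvgn" (len 6), cursors c1@0 c2@3, authorship ......
After op 3 (delete): buffer="nevgn" (len 5), cursors c1@0 c2@2, authorship .....
After op 4 (insert('o')): buffer="oneovgn" (len 7), cursors c1@1 c2@4, authorship 1..2...
After op 5 (insert('g')): buffer="ogneogvgn" (len 9), cursors c1@2 c2@6, authorship 11..22...

Answer: 2 6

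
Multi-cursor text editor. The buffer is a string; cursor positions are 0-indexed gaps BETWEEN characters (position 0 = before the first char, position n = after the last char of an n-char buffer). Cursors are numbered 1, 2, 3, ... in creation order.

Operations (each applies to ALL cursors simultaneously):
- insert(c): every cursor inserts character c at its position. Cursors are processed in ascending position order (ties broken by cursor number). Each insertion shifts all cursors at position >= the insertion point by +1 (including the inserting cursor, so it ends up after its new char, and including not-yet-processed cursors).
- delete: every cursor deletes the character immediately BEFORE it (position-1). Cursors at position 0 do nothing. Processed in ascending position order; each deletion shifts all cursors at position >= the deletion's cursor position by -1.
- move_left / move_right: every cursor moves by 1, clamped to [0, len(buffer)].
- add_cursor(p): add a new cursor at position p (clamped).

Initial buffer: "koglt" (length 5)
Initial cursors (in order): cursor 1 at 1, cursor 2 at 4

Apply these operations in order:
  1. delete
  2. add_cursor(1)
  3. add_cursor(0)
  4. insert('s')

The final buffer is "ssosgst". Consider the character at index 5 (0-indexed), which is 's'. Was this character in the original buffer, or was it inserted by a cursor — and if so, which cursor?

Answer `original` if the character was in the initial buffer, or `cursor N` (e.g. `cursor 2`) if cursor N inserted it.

Answer: cursor 2

Derivation:
After op 1 (delete): buffer="ogt" (len 3), cursors c1@0 c2@2, authorship ...
After op 2 (add_cursor(1)): buffer="ogt" (len 3), cursors c1@0 c3@1 c2@2, authorship ...
After op 3 (add_cursor(0)): buffer="ogt" (len 3), cursors c1@0 c4@0 c3@1 c2@2, authorship ...
After op 4 (insert('s')): buffer="ssosgst" (len 7), cursors c1@2 c4@2 c3@4 c2@6, authorship 14.3.2.
Authorship (.=original, N=cursor N): 1 4 . 3 . 2 .
Index 5: author = 2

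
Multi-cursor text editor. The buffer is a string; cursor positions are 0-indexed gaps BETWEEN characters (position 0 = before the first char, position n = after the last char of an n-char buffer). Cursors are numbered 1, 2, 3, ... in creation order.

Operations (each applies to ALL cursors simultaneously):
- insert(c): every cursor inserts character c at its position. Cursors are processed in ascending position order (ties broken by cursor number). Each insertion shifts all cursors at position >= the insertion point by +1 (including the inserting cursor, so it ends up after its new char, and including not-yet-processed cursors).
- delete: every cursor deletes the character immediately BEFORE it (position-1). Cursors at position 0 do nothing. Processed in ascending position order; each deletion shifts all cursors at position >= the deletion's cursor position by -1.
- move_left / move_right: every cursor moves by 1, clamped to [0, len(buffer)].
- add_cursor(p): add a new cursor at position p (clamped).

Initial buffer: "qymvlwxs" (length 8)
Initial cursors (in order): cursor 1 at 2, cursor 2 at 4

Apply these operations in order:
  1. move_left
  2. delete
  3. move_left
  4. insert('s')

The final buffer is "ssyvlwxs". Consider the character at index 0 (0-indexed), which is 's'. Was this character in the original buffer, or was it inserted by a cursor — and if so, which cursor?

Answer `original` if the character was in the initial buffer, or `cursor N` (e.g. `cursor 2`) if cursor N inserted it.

After op 1 (move_left): buffer="qymvlwxs" (len 8), cursors c1@1 c2@3, authorship ........
After op 2 (delete): buffer="yvlwxs" (len 6), cursors c1@0 c2@1, authorship ......
After op 3 (move_left): buffer="yvlwxs" (len 6), cursors c1@0 c2@0, authorship ......
After op 4 (insert('s')): buffer="ssyvlwxs" (len 8), cursors c1@2 c2@2, authorship 12......
Authorship (.=original, N=cursor N): 1 2 . . . . . .
Index 0: author = 1

Answer: cursor 1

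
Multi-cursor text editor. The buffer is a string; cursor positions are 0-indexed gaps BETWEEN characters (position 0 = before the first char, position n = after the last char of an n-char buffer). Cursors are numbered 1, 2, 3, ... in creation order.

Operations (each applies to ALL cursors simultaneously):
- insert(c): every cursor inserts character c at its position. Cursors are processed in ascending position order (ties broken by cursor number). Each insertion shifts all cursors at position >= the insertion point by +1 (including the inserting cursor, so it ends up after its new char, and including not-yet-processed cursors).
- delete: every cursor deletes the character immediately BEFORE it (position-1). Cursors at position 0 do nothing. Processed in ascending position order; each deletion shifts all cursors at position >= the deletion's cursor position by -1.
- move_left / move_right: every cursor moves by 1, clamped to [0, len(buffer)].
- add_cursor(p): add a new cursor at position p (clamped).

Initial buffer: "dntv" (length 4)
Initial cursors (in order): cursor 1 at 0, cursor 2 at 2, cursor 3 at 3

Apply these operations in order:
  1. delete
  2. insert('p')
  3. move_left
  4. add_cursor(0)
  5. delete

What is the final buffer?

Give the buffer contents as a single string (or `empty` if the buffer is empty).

Answer: ppv

Derivation:
After op 1 (delete): buffer="dv" (len 2), cursors c1@0 c2@1 c3@1, authorship ..
After op 2 (insert('p')): buffer="pdppv" (len 5), cursors c1@1 c2@4 c3@4, authorship 1.23.
After op 3 (move_left): buffer="pdppv" (len 5), cursors c1@0 c2@3 c3@3, authorship 1.23.
After op 4 (add_cursor(0)): buffer="pdppv" (len 5), cursors c1@0 c4@0 c2@3 c3@3, authorship 1.23.
After op 5 (delete): buffer="ppv" (len 3), cursors c1@0 c4@0 c2@1 c3@1, authorship 13.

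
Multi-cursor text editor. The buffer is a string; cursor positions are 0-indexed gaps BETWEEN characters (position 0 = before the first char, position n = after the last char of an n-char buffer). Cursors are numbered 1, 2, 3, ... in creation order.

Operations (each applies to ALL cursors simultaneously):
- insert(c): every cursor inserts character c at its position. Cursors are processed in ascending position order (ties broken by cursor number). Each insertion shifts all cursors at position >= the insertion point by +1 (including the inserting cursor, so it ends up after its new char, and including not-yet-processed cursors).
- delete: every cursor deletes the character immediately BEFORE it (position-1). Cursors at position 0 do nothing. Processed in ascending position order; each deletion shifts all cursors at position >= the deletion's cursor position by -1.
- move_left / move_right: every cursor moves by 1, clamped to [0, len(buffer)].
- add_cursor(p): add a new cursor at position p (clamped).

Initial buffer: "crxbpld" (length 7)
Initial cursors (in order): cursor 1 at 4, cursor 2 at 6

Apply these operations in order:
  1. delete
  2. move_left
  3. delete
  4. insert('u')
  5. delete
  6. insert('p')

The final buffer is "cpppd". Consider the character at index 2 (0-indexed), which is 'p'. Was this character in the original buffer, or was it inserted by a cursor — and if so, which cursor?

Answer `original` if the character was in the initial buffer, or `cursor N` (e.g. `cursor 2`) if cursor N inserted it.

After op 1 (delete): buffer="crxpd" (len 5), cursors c1@3 c2@4, authorship .....
After op 2 (move_left): buffer="crxpd" (len 5), cursors c1@2 c2@3, authorship .....
After op 3 (delete): buffer="cpd" (len 3), cursors c1@1 c2@1, authorship ...
After op 4 (insert('u')): buffer="cuupd" (len 5), cursors c1@3 c2@3, authorship .12..
After op 5 (delete): buffer="cpd" (len 3), cursors c1@1 c2@1, authorship ...
After op 6 (insert('p')): buffer="cpppd" (len 5), cursors c1@3 c2@3, authorship .12..
Authorship (.=original, N=cursor N): . 1 2 . .
Index 2: author = 2

Answer: cursor 2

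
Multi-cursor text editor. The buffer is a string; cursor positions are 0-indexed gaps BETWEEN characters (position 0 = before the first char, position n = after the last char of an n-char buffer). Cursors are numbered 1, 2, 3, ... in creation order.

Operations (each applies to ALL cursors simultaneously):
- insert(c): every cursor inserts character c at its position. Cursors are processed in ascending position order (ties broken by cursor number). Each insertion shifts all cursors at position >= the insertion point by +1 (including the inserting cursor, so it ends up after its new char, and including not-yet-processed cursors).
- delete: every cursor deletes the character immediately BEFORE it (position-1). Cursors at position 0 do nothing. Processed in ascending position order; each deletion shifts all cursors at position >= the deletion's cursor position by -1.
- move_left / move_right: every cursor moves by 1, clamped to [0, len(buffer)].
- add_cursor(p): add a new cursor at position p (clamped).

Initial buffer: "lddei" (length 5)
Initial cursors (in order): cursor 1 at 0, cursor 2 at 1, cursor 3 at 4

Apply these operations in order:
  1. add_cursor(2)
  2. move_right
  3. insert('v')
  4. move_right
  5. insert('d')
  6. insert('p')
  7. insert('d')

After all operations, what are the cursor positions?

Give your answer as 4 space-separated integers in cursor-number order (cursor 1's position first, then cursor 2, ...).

After op 1 (add_cursor(2)): buffer="lddei" (len 5), cursors c1@0 c2@1 c4@2 c3@4, authorship .....
After op 2 (move_right): buffer="lddei" (len 5), cursors c1@1 c2@2 c4@3 c3@5, authorship .....
After op 3 (insert('v')): buffer="lvdvdveiv" (len 9), cursors c1@2 c2@4 c4@6 c3@9, authorship .1.2.4..3
After op 4 (move_right): buffer="lvdvdveiv" (len 9), cursors c1@3 c2@5 c4@7 c3@9, authorship .1.2.4..3
After op 5 (insert('d')): buffer="lvddvddvedivd" (len 13), cursors c1@4 c2@7 c4@10 c3@13, authorship .1.12.24.4.33
After op 6 (insert('p')): buffer="lvddpvddpvedpivdp" (len 17), cursors c1@5 c2@9 c4@13 c3@17, authorship .1.112.224.44.333
After op 7 (insert('d')): buffer="lvddpdvddpdvedpdivdpd" (len 21), cursors c1@6 c2@11 c4@16 c3@21, authorship .1.1112.2224.444.3333

Answer: 6 11 21 16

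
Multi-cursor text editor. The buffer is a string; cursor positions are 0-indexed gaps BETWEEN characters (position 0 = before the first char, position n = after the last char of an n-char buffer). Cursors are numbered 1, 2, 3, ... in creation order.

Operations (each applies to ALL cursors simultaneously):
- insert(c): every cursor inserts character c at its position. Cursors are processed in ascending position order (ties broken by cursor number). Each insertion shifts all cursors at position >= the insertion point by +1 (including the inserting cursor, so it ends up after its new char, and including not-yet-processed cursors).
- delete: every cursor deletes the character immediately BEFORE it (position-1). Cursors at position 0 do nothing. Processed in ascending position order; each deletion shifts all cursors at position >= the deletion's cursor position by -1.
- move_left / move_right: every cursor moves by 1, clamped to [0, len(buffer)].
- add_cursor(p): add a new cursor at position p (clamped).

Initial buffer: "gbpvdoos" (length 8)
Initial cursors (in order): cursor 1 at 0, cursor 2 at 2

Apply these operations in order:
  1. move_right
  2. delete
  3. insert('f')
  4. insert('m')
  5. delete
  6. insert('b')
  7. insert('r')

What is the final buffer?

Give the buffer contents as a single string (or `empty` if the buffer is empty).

Answer: fbrbfbrvdoos

Derivation:
After op 1 (move_right): buffer="gbpvdoos" (len 8), cursors c1@1 c2@3, authorship ........
After op 2 (delete): buffer="bvdoos" (len 6), cursors c1@0 c2@1, authorship ......
After op 3 (insert('f')): buffer="fbfvdoos" (len 8), cursors c1@1 c2@3, authorship 1.2.....
After op 4 (insert('m')): buffer="fmbfmvdoos" (len 10), cursors c1@2 c2@5, authorship 11.22.....
After op 5 (delete): buffer="fbfvdoos" (len 8), cursors c1@1 c2@3, authorship 1.2.....
After op 6 (insert('b')): buffer="fbbfbvdoos" (len 10), cursors c1@2 c2@5, authorship 11.22.....
After op 7 (insert('r')): buffer="fbrbfbrvdoos" (len 12), cursors c1@3 c2@7, authorship 111.222.....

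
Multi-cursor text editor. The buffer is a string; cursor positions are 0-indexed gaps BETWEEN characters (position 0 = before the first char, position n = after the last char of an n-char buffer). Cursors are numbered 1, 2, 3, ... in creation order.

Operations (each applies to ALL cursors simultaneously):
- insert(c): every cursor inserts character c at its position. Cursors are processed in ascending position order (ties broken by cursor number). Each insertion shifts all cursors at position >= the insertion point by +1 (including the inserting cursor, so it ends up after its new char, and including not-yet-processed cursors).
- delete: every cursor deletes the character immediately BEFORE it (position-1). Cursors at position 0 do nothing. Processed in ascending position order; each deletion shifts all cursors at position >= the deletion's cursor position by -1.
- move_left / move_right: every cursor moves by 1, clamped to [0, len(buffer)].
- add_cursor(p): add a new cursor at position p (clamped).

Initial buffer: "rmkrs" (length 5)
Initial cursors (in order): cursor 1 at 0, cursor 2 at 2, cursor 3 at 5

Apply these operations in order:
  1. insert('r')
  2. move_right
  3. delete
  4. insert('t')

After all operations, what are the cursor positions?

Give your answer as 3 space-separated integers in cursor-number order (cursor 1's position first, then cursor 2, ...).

Answer: 2 5 8

Derivation:
After op 1 (insert('r')): buffer="rrmrkrsr" (len 8), cursors c1@1 c2@4 c3@8, authorship 1..2...3
After op 2 (move_right): buffer="rrmrkrsr" (len 8), cursors c1@2 c2@5 c3@8, authorship 1..2...3
After op 3 (delete): buffer="rmrrs" (len 5), cursors c1@1 c2@3 c3@5, authorship 1.2..
After op 4 (insert('t')): buffer="rtmrtrst" (len 8), cursors c1@2 c2@5 c3@8, authorship 11.22..3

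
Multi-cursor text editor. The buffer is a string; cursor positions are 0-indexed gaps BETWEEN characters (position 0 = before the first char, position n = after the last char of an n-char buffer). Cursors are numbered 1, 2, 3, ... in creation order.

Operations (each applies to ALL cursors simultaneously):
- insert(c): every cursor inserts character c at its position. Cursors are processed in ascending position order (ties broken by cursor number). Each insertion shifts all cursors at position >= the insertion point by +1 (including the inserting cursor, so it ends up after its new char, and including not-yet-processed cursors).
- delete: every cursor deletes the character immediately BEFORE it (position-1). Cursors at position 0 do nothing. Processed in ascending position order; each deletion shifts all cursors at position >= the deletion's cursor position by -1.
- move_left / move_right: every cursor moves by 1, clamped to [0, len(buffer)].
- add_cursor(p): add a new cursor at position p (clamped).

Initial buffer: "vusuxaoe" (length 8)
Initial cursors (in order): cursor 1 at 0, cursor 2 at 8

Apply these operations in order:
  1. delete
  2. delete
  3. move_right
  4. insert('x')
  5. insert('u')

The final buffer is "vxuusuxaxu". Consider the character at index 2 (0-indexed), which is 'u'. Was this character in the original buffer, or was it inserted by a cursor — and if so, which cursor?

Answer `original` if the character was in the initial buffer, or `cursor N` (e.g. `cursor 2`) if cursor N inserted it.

After op 1 (delete): buffer="vusuxao" (len 7), cursors c1@0 c2@7, authorship .......
After op 2 (delete): buffer="vusuxa" (len 6), cursors c1@0 c2@6, authorship ......
After op 3 (move_right): buffer="vusuxa" (len 6), cursors c1@1 c2@6, authorship ......
After op 4 (insert('x')): buffer="vxusuxax" (len 8), cursors c1@2 c2@8, authorship .1.....2
After op 5 (insert('u')): buffer="vxuusuxaxu" (len 10), cursors c1@3 c2@10, authorship .11.....22
Authorship (.=original, N=cursor N): . 1 1 . . . . . 2 2
Index 2: author = 1

Answer: cursor 1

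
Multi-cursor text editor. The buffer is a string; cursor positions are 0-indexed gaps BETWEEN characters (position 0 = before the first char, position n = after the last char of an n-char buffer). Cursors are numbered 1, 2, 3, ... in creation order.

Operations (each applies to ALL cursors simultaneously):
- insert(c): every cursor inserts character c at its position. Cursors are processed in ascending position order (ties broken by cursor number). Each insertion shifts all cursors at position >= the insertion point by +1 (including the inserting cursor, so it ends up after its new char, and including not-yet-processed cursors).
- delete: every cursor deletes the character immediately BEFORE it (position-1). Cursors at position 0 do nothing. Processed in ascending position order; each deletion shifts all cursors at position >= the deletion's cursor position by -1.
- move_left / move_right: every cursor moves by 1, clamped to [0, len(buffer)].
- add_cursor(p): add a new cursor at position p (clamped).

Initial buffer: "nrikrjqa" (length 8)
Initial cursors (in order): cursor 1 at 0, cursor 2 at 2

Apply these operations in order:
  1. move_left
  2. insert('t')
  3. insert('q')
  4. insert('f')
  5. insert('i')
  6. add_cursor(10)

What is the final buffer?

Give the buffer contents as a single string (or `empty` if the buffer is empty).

After op 1 (move_left): buffer="nrikrjqa" (len 8), cursors c1@0 c2@1, authorship ........
After op 2 (insert('t')): buffer="tntrikrjqa" (len 10), cursors c1@1 c2@3, authorship 1.2.......
After op 3 (insert('q')): buffer="tqntqrikrjqa" (len 12), cursors c1@2 c2@5, authorship 11.22.......
After op 4 (insert('f')): buffer="tqfntqfrikrjqa" (len 14), cursors c1@3 c2@7, authorship 111.222.......
After op 5 (insert('i')): buffer="tqfintqfirikrjqa" (len 16), cursors c1@4 c2@9, authorship 1111.2222.......
After op 6 (add_cursor(10)): buffer="tqfintqfirikrjqa" (len 16), cursors c1@4 c2@9 c3@10, authorship 1111.2222.......

Answer: tqfintqfirikrjqa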